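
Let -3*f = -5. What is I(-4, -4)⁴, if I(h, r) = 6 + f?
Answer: 279841/81 ≈ 3454.8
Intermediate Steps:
f = 5/3 (f = -⅓*(-5) = 5/3 ≈ 1.6667)
I(h, r) = 23/3 (I(h, r) = 6 + 5/3 = 23/3)
I(-4, -4)⁴ = (23/3)⁴ = 279841/81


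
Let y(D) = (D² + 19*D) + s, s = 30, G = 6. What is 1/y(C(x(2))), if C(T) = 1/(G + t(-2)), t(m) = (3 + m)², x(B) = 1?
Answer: 49/1604 ≈ 0.030549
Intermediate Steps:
C(T) = ⅐ (C(T) = 1/(6 + (3 - 2)²) = 1/(6 + 1²) = 1/(6 + 1) = 1/7 = ⅐)
y(D) = 30 + D² + 19*D (y(D) = (D² + 19*D) + 30 = 30 + D² + 19*D)
1/y(C(x(2))) = 1/(30 + (⅐)² + 19*(⅐)) = 1/(30 + 1/49 + 19/7) = 1/(1604/49) = 49/1604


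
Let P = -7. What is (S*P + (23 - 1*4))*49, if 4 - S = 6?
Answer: 1617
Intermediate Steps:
S = -2 (S = 4 - 1*6 = 4 - 6 = -2)
(S*P + (23 - 1*4))*49 = (-2*(-7) + (23 - 1*4))*49 = (14 + (23 - 4))*49 = (14 + 19)*49 = 33*49 = 1617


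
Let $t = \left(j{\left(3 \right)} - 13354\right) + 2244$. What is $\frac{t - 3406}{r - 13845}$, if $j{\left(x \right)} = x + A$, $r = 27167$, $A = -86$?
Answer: $- \frac{14599}{13322} \approx -1.0959$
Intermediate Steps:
$j{\left(x \right)} = -86 + x$ ($j{\left(x \right)} = x - 86 = -86 + x$)
$t = -11193$ ($t = \left(\left(-86 + 3\right) - 13354\right) + 2244 = \left(-83 - 13354\right) + 2244 = -13437 + 2244 = -11193$)
$\frac{t - 3406}{r - 13845} = \frac{-11193 - 3406}{27167 - 13845} = - \frac{14599}{13322}$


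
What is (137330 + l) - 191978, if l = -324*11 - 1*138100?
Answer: -196312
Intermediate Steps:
l = -141664 (l = -3564 - 138100 = -141664)
(137330 + l) - 191978 = (137330 - 141664) - 191978 = -4334 - 191978 = -196312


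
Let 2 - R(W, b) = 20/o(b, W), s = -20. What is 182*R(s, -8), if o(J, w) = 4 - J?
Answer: 182/3 ≈ 60.667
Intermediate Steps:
R(W, b) = 2 - 20/(4 - b)
182*R(s, -8) = 182*(2*(6 - 8)/(-4 - 8)) = 182*(2*(-2)/(-12)) = 182*(2*(-1/12)*(-2)) = 182*(⅓) = 182/3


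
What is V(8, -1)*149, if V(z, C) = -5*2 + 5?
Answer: -745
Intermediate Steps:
V(z, C) = -5 (V(z, C) = -10 + 5 = -5)
V(8, -1)*149 = -5*149 = -745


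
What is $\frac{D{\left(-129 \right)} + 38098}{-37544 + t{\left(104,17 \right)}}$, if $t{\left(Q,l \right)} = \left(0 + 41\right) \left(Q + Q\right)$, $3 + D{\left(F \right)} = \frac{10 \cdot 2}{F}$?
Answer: $- \frac{4914235}{3743064} \approx -1.3129$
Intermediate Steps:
$D{\left(F \right)} = -3 + \frac{20}{F}$ ($D{\left(F \right)} = -3 + \frac{10 \cdot 2}{F} = -3 + \frac{20}{F}$)
$t{\left(Q,l \right)} = 82 Q$ ($t{\left(Q,l \right)} = 41 \cdot 2 Q = 82 Q$)
$\frac{D{\left(-129 \right)} + 38098}{-37544 + t{\left(104,17 \right)}} = \frac{\left(-3 + \frac{20}{-129}\right) + 38098}{-37544 + 82 \cdot 104} = \frac{\left(-3 + 20 \left(- \frac{1}{129}\right)\right) + 38098}{-37544 + 8528} = \frac{\left(-3 - \frac{20}{129}\right) + 38098}{-29016} = \left(- \frac{407}{129} + 38098\right) \left(- \frac{1}{29016}\right) = \frac{4914235}{129} \left(- \frac{1}{29016}\right) = - \frac{4914235}{3743064}$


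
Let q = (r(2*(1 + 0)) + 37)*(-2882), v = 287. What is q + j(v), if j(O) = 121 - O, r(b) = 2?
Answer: -112564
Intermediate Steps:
q = -112398 (q = (2 + 37)*(-2882) = 39*(-2882) = -112398)
q + j(v) = -112398 + (121 - 1*287) = -112398 + (121 - 287) = -112398 - 166 = -112564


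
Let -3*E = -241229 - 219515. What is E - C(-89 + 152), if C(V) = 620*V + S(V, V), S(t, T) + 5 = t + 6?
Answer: 343372/3 ≈ 1.1446e+5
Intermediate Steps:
S(t, T) = 1 + t (S(t, T) = -5 + (t + 6) = -5 + (6 + t) = 1 + t)
C(V) = 1 + 621*V (C(V) = 620*V + (1 + V) = 1 + 621*V)
E = 460744/3 (E = -(-241229 - 219515)/3 = -⅓*(-460744) = 460744/3 ≈ 1.5358e+5)
E - C(-89 + 152) = 460744/3 - (1 + 621*(-89 + 152)) = 460744/3 - (1 + 621*63) = 460744/3 - (1 + 39123) = 460744/3 - 1*39124 = 460744/3 - 39124 = 343372/3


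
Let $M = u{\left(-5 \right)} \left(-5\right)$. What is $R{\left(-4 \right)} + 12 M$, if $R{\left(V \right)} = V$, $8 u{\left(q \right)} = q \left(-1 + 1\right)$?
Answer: $-4$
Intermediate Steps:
$u{\left(q \right)} = 0$ ($u{\left(q \right)} = \frac{q \left(-1 + 1\right)}{8} = \frac{q 0}{8} = \frac{1}{8} \cdot 0 = 0$)
$M = 0$ ($M = 0 \left(-5\right) = 0$)
$R{\left(-4 \right)} + 12 M = -4 + 12 \cdot 0 = -4 + 0 = -4$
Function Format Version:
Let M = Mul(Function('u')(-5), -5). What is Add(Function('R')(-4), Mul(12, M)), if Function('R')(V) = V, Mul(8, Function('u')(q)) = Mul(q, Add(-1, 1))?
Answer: -4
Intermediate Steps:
Function('u')(q) = 0 (Function('u')(q) = Mul(Rational(1, 8), Mul(q, Add(-1, 1))) = Mul(Rational(1, 8), Mul(q, 0)) = Mul(Rational(1, 8), 0) = 0)
M = 0 (M = Mul(0, -5) = 0)
Add(Function('R')(-4), Mul(12, M)) = Add(-4, Mul(12, 0)) = Add(-4, 0) = -4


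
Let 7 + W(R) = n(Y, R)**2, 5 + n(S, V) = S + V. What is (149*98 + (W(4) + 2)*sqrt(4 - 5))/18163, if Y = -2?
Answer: 14602/18163 + 4*I/18163 ≈ 0.80394 + 0.00022023*I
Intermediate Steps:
n(S, V) = -5 + S + V (n(S, V) = -5 + (S + V) = -5 + S + V)
W(R) = -7 + (-7 + R)**2 (W(R) = -7 + (-5 - 2 + R)**2 = -7 + (-7 + R)**2)
(149*98 + (W(4) + 2)*sqrt(4 - 5))/18163 = (149*98 + ((-7 + (-7 + 4)**2) + 2)*sqrt(4 - 5))/18163 = (14602 + ((-7 + (-3)**2) + 2)*sqrt(-1))*(1/18163) = (14602 + ((-7 + 9) + 2)*I)*(1/18163) = (14602 + (2 + 2)*I)*(1/18163) = (14602 + 4*I)*(1/18163) = 14602/18163 + 4*I/18163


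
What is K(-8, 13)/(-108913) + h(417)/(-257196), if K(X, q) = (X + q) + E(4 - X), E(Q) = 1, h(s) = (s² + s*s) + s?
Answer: -12641501737/9337329316 ≈ -1.3539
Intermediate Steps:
h(s) = s + 2*s² (h(s) = (s² + s²) + s = 2*s² + s = s + 2*s²)
K(X, q) = 1 + X + q (K(X, q) = (X + q) + 1 = 1 + X + q)
K(-8, 13)/(-108913) + h(417)/(-257196) = (1 - 8 + 13)/(-108913) + (417*(1 + 2*417))/(-257196) = 6*(-1/108913) + (417*(1 + 834))*(-1/257196) = -6/108913 + (417*835)*(-1/257196) = -6/108913 + 348195*(-1/257196) = -6/108913 - 116065/85732 = -12641501737/9337329316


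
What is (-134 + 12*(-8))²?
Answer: 52900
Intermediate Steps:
(-134 + 12*(-8))² = (-134 - 96)² = (-230)² = 52900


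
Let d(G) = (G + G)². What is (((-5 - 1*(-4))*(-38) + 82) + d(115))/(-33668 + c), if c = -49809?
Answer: -53020/83477 ≈ -0.63515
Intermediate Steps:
d(G) = 4*G² (d(G) = (2*G)² = 4*G²)
(((-5 - 1*(-4))*(-38) + 82) + d(115))/(-33668 + c) = (((-5 - 1*(-4))*(-38) + 82) + 4*115²)/(-33668 - 49809) = (((-5 + 4)*(-38) + 82) + 4*13225)/(-83477) = ((-1*(-38) + 82) + 52900)*(-1/83477) = ((38 + 82) + 52900)*(-1/83477) = (120 + 52900)*(-1/83477) = 53020*(-1/83477) = -53020/83477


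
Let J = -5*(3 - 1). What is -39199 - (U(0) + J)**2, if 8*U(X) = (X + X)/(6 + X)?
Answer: -39299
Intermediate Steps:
J = -10 (J = -5*2 = -10)
U(X) = X/(4*(6 + X)) (U(X) = ((X + X)/(6 + X))/8 = ((2*X)/(6 + X))/8 = (2*X/(6 + X))/8 = X/(4*(6 + X)))
-39199 - (U(0) + J)**2 = -39199 - ((1/4)*0/(6 + 0) - 10)**2 = -39199 - ((1/4)*0/6 - 10)**2 = -39199 - ((1/4)*0*(1/6) - 10)**2 = -39199 - (0 - 10)**2 = -39199 - 1*(-10)**2 = -39199 - 1*100 = -39199 - 100 = -39299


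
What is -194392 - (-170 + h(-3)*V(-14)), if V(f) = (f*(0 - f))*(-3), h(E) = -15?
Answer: -185402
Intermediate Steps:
V(f) = 3*f**2 (V(f) = (f*(-f))*(-3) = -f**2*(-3) = 3*f**2)
-194392 - (-170 + h(-3)*V(-14)) = -194392 - (-170 - 45*(-14)**2) = -194392 - (-170 - 45*196) = -194392 - (-170 - 15*588) = -194392 - (-170 - 8820) = -194392 - 1*(-8990) = -194392 + 8990 = -185402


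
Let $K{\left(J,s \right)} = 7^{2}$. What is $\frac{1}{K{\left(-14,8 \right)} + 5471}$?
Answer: $\frac{1}{5520} \approx 0.00018116$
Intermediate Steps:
$K{\left(J,s \right)} = 49$
$\frac{1}{K{\left(-14,8 \right)} + 5471} = \frac{1}{49 + 5471} = \frac{1}{5520}$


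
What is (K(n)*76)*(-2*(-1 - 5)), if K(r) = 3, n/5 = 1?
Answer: 2736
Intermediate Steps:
n = 5 (n = 5*1 = 5)
(K(n)*76)*(-2*(-1 - 5)) = (3*76)*(-2*(-1 - 5)) = 228*(-2*(-6)) = 228*12 = 2736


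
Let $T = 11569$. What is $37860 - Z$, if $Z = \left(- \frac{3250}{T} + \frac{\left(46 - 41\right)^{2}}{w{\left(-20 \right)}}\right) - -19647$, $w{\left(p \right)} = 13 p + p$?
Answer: $\frac{11799786877}{647864} \approx 18213.0$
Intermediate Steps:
$w{\left(p \right)} = 14 p$
$Z = \frac{12728344163}{647864}$ ($Z = \left(- \frac{3250}{11569} + \frac{\left(46 - 41\right)^{2}}{14 \left(-20\right)}\right) - -19647 = \left(\left(-3250\right) \frac{1}{11569} + \frac{5^{2}}{-280}\right) + 19647 = \left(- \frac{3250}{11569} + 25 \left(- \frac{1}{280}\right)\right) + 19647 = \left(- \frac{3250}{11569} - \frac{5}{56}\right) + 19647 = - \frac{239845}{647864} + 19647 = \frac{12728344163}{647864} \approx 19647.0$)
$37860 - Z = 37860 - \frac{12728344163}{647864} = \frac{11799786877}{647864}$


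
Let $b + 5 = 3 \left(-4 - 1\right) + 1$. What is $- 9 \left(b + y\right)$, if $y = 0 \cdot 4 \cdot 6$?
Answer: $171$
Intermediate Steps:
$y = 0$ ($y = 0 \cdot 6 = 0$)
$b = -19$ ($b = -5 + \left(3 \left(-4 - 1\right) + 1\right) = -5 + \left(3 \left(-5\right) + 1\right) = -5 + \left(-15 + 1\right) = -5 - 14 = -19$)
$- 9 \left(b + y\right) = - 9 \left(-19 + 0\right) = \left(-9\right) \left(-19\right) = 171$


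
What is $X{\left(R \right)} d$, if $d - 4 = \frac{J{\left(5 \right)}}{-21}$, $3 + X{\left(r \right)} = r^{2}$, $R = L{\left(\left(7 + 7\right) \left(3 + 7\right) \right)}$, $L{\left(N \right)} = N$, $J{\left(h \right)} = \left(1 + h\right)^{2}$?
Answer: $\frac{313552}{7} \approx 44793.0$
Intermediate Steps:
$R = 140$ ($R = \left(7 + 7\right) \left(3 + 7\right) = 14 \cdot 10 = 140$)
$X{\left(r \right)} = -3 + r^{2}$
$d = \frac{16}{7}$ ($d = 4 + \frac{\left(1 + 5\right)^{2}}{-21} = 4 + 6^{2} \left(- \frac{1}{21}\right) = 4 + 36 \left(- \frac{1}{21}\right) = 4 - \frac{12}{7} = \frac{16}{7} \approx 2.2857$)
$X{\left(R \right)} d = \left(-3 + 140^{2}\right) \frac{16}{7} = \left(-3 + 19600\right) \frac{16}{7} = 19597 \cdot \frac{16}{7} = \frac{313552}{7}$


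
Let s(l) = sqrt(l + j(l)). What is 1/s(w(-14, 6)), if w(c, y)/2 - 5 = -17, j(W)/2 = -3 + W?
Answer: -I*sqrt(78)/78 ≈ -0.11323*I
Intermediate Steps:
j(W) = -6 + 2*W (j(W) = 2*(-3 + W) = -6 + 2*W)
w(c, y) = -24 (w(c, y) = 10 + 2*(-17) = 10 - 34 = -24)
s(l) = sqrt(-6 + 3*l) (s(l) = sqrt(l + (-6 + 2*l)) = sqrt(-6 + 3*l))
1/s(w(-14, 6)) = 1/(sqrt(-6 + 3*(-24))) = 1/(sqrt(-6 - 72)) = 1/(sqrt(-78)) = 1/(I*sqrt(78)) = -I*sqrt(78)/78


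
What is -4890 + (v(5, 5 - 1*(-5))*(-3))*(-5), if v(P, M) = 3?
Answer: -4845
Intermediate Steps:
-4890 + (v(5, 5 - 1*(-5))*(-3))*(-5) = -4890 + (3*(-3))*(-5) = -4890 - 9*(-5) = -4890 + 45 = -4845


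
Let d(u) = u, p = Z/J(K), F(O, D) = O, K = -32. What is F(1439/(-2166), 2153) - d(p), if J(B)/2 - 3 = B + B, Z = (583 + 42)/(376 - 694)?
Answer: -3176733/4668452 ≈ -0.68047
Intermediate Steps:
Z = -625/318 (Z = 625/(-318) = 625*(-1/318) = -625/318 ≈ -1.9654)
J(B) = 6 + 4*B (J(B) = 6 + 2*(B + B) = 6 + 2*(2*B) = 6 + 4*B)
p = 625/38796 (p = -625/(318*(6 + 4*(-32))) = -625/(318*(6 - 128)) = -625/318/(-122) = -625/318*(-1/122) = 625/38796 ≈ 0.016110)
F(1439/(-2166), 2153) - d(p) = 1439/(-2166) - 1*625/38796 = 1439*(-1/2166) - 625/38796 = -1439/2166 - 625/38796 = -3176733/4668452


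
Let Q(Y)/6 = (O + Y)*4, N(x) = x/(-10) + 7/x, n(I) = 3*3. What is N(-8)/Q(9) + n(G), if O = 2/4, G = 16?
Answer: 27359/3040 ≈ 8.9997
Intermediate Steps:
n(I) = 9
N(x) = 7/x - x/10 (N(x) = x*(-1/10) + 7/x = -x/10 + 7/x = 7/x - x/10)
O = 1/2 (O = 2*(1/4) = 1/2 ≈ 0.50000)
Q(Y) = 12 + 24*Y (Q(Y) = 6*((1/2 + Y)*4) = 6*(2 + 4*Y) = 12 + 24*Y)
N(-8)/Q(9) + n(G) = (7/(-8) - 1/10*(-8))/(12 + 24*9) + 9 = (7*(-1/8) + 4/5)/(12 + 216) + 9 = (-7/8 + 4/5)/228 + 9 = -3/40*1/228 + 9 = -1/3040 + 9 = 27359/3040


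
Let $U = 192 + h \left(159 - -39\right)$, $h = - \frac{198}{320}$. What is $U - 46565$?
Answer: $- \frac{3719641}{80} \approx -46496.0$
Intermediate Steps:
$h = - \frac{99}{160}$ ($h = \left(-198\right) \frac{1}{320} = - \frac{99}{160} \approx -0.61875$)
$U = \frac{5559}{80}$ ($U = 192 - \frac{99 \left(159 - -39\right)}{160} = 192 - \frac{99 \left(159 + 39\right)}{160} = 192 - \frac{9801}{80} = \frac{5559}{80} \approx 69.488$)
$U - 46565 = \frac{5559}{80} - 46565 = - \frac{3719641}{80}$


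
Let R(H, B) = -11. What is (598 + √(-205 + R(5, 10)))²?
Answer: 357388 + 7176*I*√6 ≈ 3.5739e+5 + 17578.0*I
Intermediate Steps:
(598 + √(-205 + R(5, 10)))² = (598 + √(-205 - 11))² = (598 + √(-216))² = (598 + 6*I*√6)²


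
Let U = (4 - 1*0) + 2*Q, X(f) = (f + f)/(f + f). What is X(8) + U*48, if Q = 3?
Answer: 481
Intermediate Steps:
X(f) = 1 (X(f) = (2*f)/((2*f)) = (2*f)*(1/(2*f)) = 1)
U = 10 (U = (4 - 1*0) + 2*3 = (4 + 0) + 6 = 4 + 6 = 10)
X(8) + U*48 = 1 + 10*48 = 1 + 480 = 481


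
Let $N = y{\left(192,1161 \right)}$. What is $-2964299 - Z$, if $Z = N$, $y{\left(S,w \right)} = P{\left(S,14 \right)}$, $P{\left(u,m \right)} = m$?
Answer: $-2964313$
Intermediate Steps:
$y{\left(S,w \right)} = 14$
$N = 14$
$Z = 14$
$-2964299 - Z = -2964299 - 14 = -2964313$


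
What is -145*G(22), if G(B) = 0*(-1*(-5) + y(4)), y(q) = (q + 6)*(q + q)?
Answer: 0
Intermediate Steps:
y(q) = 2*q*(6 + q) (y(q) = (6 + q)*(2*q) = 2*q*(6 + q))
G(B) = 0 (G(B) = 0*(-1*(-5) + 2*4*(6 + 4)) = 0*(5 + 2*4*10) = 0*(5 + 80) = 0*85 = 0)
-145*G(22) = -145*0 = 0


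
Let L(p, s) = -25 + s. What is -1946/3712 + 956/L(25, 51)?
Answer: 874519/24128 ≈ 36.245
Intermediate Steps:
-1946/3712 + 956/L(25, 51) = -1946/3712 + 956/(-25 + 51) = -1946*1/3712 + 956/26 = -973/1856 + 956*(1/26) = -973/1856 + 478/13 = 874519/24128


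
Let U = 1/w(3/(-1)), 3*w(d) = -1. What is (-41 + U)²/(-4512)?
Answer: -121/282 ≈ -0.42908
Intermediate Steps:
w(d) = -⅓ (w(d) = (⅓)*(-1) = -⅓)
U = -3 (U = 1/(-⅓) = -3)
(-41 + U)²/(-4512) = (-41 - 3)²/(-4512) = (-44)²*(-1/4512) = 1936*(-1/4512) = -121/282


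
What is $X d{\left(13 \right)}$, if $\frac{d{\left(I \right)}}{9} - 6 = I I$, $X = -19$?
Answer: $-29925$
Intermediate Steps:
$d{\left(I \right)} = 54 + 9 I^{2}$ ($d{\left(I \right)} = 54 + 9 I I = 54 + 9 I^{2}$)
$X d{\left(13 \right)} = - 19 \left(54 + 9 \cdot 13^{2}\right) = - 19 \left(54 + 9 \cdot 169\right) = - 19 \left(54 + 1521\right) = \left(-19\right) 1575 = -29925$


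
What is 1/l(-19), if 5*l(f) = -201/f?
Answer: 95/201 ≈ 0.47264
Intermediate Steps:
l(f) = -201/(5*f) (l(f) = (-201/f)/5 = -201/(5*f))
1/l(-19) = 1/(-201/5/(-19)) = 1/(-201/5*(-1/19)) = 1/(201/95) = 95/201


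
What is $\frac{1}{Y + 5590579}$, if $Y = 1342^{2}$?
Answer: $\frac{1}{7391543} \approx 1.3529 \cdot 10^{-7}$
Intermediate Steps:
$Y = 1800964$
$\frac{1}{Y + 5590579} = \frac{1}{1800964 + 5590579} = \frac{1}{7391543}$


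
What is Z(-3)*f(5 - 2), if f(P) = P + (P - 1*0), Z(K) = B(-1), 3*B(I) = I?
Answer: -2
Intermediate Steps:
B(I) = I/3
Z(K) = -1/3 (Z(K) = (1/3)*(-1) = -1/3)
f(P) = 2*P (f(P) = P + (P + 0) = P + P = 2*P)
Z(-3)*f(5 - 2) = -2*(5 - 2)/3 = -2*3/3 = -1/3*6 = -2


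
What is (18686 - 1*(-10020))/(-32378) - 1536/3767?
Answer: -78934055/60983963 ≈ -1.2943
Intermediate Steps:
(18686 - 1*(-10020))/(-32378) - 1536/3767 = (18686 + 10020)*(-1/32378) - 1536*1/3767 = 28706*(-1/32378) - 1536/3767 = -14353/16189 - 1536/3767 = -78934055/60983963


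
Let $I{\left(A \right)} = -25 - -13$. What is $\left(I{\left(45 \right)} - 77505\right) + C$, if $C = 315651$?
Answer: $238134$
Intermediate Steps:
$I{\left(A \right)} = -12$ ($I{\left(A \right)} = -25 + 13 = -12$)
$\left(I{\left(45 \right)} - 77505\right) + C = \left(-12 - 77505\right) + 315651 = -77517 + 315651 = 238134$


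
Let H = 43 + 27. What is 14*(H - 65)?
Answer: 70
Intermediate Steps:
H = 70
14*(H - 65) = 14*(70 - 65) = 14*5 = 70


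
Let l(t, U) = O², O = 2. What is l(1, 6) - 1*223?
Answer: -219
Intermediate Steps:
l(t, U) = 4 (l(t, U) = 2² = 4)
l(1, 6) - 1*223 = 4 - 1*223 = 4 - 223 = -219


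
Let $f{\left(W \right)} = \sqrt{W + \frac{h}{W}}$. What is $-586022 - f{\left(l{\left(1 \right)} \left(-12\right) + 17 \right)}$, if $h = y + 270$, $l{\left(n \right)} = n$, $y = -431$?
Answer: $-586022 - \frac{2 i \sqrt{170}}{5} \approx -5.8602 \cdot 10^{5} - 5.2154 i$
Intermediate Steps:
$h = -161$ ($h = -431 + 270 = -161$)
$f{\left(W \right)} = \sqrt{W - \frac{161}{W}}$
$-586022 - f{\left(l{\left(1 \right)} \left(-12\right) + 17 \right)} = -586022 - \sqrt{\left(1 \left(-12\right) + 17\right) - \frac{161}{1 \left(-12\right) + 17}} = -586022 - \sqrt{\left(-12 + 17\right) - \frac{161}{-12 + 17}} = -586022 - \sqrt{5 - \frac{161}{5}} = -586022 - \sqrt{- \frac{136}{5}} = -586022 - \frac{2 i \sqrt{170}}{5}$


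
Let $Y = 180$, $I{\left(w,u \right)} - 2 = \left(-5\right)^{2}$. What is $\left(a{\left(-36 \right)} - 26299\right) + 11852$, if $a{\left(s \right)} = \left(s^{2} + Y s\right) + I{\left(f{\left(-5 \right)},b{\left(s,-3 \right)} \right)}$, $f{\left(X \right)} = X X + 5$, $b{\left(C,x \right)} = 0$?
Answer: $-19604$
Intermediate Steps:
$f{\left(X \right)} = 5 + X^{2}$ ($f{\left(X \right)} = X^{2} + 5 = 5 + X^{2}$)
$I{\left(w,u \right)} = 27$ ($I{\left(w,u \right)} = 2 + \left(-5\right)^{2} = 2 + 25 = 27$)
$a{\left(s \right)} = 27 + s^{2} + 180 s$ ($a{\left(s \right)} = \left(s^{2} + 180 s\right) + 27 = 27 + s^{2} + 180 s$)
$\left(a{\left(-36 \right)} - 26299\right) + 11852 = \left(\left(27 + \left(-36\right)^{2} + 180 \left(-36\right)\right) - 26299\right) + 11852 = \left(\left(27 + 1296 - 6480\right) - 26299\right) + 11852 = \left(-5157 - 26299\right) + 11852 = -31456 + 11852 = -19604$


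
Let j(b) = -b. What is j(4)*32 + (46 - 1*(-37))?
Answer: -45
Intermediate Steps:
j(4)*32 + (46 - 1*(-37)) = -1*4*32 + (46 - 1*(-37)) = -4*32 + (46 + 37) = -128 + 83 = -45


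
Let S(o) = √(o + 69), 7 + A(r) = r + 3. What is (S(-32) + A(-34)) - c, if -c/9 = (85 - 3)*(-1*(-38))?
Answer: 28006 + √37 ≈ 28012.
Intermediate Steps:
A(r) = -4 + r (A(r) = -7 + (r + 3) = -7 + (3 + r) = -4 + r)
S(o) = √(69 + o)
c = -28044 (c = -9*(85 - 3)*(-1*(-38)) = -738*38 = -9*3116 = -28044)
(S(-32) + A(-34)) - c = (√(69 - 32) + (-4 - 34)) - 1*(-28044) = (√37 - 38) + 28044 = (-38 + √37) + 28044 = 28006 + √37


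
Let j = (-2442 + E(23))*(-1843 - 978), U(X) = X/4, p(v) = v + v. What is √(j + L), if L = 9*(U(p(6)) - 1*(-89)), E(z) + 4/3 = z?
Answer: 17*√212655/3 ≈ 2613.2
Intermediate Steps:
p(v) = 2*v
E(z) = -4/3 + z
U(X) = X/4 (U(X) = X*(¼) = X/4)
L = 828 (L = 9*((2*6)/4 - 1*(-89)) = 9*((¼)*12 + 89) = 9*(3 + 89) = 9*92 = 828)
j = 20483281/3 (j = (-2442 + (-4/3 + 23))*(-1843 - 978) = (-2442 + 65/3)*(-2821) = -7261/3*(-2821) = 20483281/3 ≈ 6.8278e+6)
√(j + L) = √(20483281/3 + 828) = √(20485765/3) = 17*√212655/3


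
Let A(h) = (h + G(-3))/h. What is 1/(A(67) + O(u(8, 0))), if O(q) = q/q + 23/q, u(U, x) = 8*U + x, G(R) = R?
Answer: 4288/9925 ≈ 0.43204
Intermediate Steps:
u(U, x) = x + 8*U
O(q) = 1 + 23/q
A(h) = (-3 + h)/h (A(h) = (h - 3)/h = (-3 + h)/h)
1/(A(67) + O(u(8, 0))) = 1/((-3 + 67)/67 + (23 + (0 + 8*8))/(0 + 8*8)) = 1/((1/67)*64 + (23 + (0 + 64))/(0 + 64)) = 1/(64/67 + (23 + 64)/64) = 1/(64/67 + (1/64)*87) = 1/(64/67 + 87/64) = 1/(9925/4288) = 4288/9925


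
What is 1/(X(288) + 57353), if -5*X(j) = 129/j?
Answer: 480/27529397 ≈ 1.7436e-5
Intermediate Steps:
X(j) = -129/(5*j)
1/(X(288) + 57353) = 1/(-129/5/288 + 57353) = 1/(-129/5*1/288 + 57353) = 1/(-43/480 + 57353) = 1/(27529397/480) = 480/27529397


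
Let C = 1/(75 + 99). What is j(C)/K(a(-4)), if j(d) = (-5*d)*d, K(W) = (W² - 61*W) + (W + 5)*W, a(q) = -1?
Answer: -5/1756008 ≈ -2.8474e-6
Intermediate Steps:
C = 1/174 ≈ 0.0057471
K(W) = W² - 61*W + W*(5 + W) (K(W) = (W² - 61*W) + (5 + W)*W = (W² - 61*W) + W*(5 + W) = W² - 61*W + W*(5 + W))
j(d) = -5*d²
j(C)/K(a(-4)) = (-5*(1/174)²)/((2*(-1)*(-28 - 1))) = (-5*1/30276)/((2*(-1)*(-29))) = -5/30276/58 = -5/30276*1/58 = -5/1756008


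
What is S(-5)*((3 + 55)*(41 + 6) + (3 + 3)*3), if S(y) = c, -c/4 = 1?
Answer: -10976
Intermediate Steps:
c = -4 (c = -4*1 = -4)
S(y) = -4
S(-5)*((3 + 55)*(41 + 6) + (3 + 3)*3) = -4*((3 + 55)*(41 + 6) + (3 + 3)*3) = -4*(58*47 + 6*3) = -4*(2726 + 18) = -4*2744 = -10976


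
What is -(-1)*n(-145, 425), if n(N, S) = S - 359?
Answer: 66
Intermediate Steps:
n(N, S) = -359 + S
-(-1)*n(-145, 425) = -(-1)*(-359 + 425) = -(-1)*66 = -1*(-66) = 66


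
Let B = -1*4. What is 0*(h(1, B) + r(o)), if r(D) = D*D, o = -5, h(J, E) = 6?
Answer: 0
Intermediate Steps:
B = -4
r(D) = D**2
0*(h(1, B) + r(o)) = 0*(6 + (-5)**2) = 0*(6 + 25) = 0*31 = 0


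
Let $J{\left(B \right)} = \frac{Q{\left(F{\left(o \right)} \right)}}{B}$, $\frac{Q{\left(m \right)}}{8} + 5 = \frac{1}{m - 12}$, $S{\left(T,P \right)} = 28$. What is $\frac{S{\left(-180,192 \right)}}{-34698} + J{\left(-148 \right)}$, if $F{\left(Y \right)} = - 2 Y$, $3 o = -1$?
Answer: $\frac{2992571}{10912521} \approx 0.27423$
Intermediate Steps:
$o = - \frac{1}{3}$ ($o = \frac{1}{3} \left(-1\right) = - \frac{1}{3} \approx -0.33333$)
$Q{\left(m \right)} = -40 + \frac{8}{-12 + m}$ ($Q{\left(m \right)} = -40 + \frac{8}{m - 12} = -40 + \frac{8}{-12 + m}$)
$J{\left(B \right)} = - \frac{692}{17 B}$ ($J{\left(B \right)} = \frac{8 \frac{1}{-12 - - \frac{2}{3}} \left(61 - 5 \left(\left(-2\right) \left(- \frac{1}{3}\right)\right)\right)}{B} = \frac{8 \frac{1}{-12 + \frac{2}{3}} \left(61 - \frac{10}{3}\right)}{B} = \frac{8 \frac{1}{- \frac{34}{3}} \left(61 - \frac{10}{3}\right)}{B} = \frac{8 \left(- \frac{3}{34}\right) \frac{173}{3}}{B} = - \frac{692}{17 B}$)
$\frac{S{\left(-180,192 \right)}}{-34698} + J{\left(-148 \right)} = \frac{28}{-34698} - \frac{692}{17 \left(-148\right)} = 28 \left(- \frac{1}{34698}\right) - - \frac{173}{629} = - \frac{14}{17349} + \frac{173}{629} = \frac{2992571}{10912521}$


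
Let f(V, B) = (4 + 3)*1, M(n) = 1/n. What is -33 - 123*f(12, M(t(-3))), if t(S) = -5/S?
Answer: -894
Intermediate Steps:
f(V, B) = 7 (f(V, B) = 7*1 = 7)
-33 - 123*f(12, M(t(-3))) = -33 - 123*7 = -33 - 861 = -894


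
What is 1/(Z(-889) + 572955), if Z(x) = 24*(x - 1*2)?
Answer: 1/551571 ≈ 1.8130e-6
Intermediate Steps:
Z(x) = -48 + 24*x (Z(x) = 24*(x - 2) = 24*(-2 + x) = -48 + 24*x)
1/(Z(-889) + 572955) = 1/((-48 + 24*(-889)) + 572955) = 1/((-48 - 21336) + 572955) = 1/(-21384 + 572955) = 1/551571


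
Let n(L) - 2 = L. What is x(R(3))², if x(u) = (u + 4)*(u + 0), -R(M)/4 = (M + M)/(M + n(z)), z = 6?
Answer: 230400/14641 ≈ 15.737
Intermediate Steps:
n(L) = 2 + L
R(M) = -8*M/(8 + M) (R(M) = -4*(M + M)/(M + (2 + 6)) = -4*2*M/(M + 8) = -4*2*M/(8 + M) = -8*M/(8 + M))
x(u) = u*(4 + u) (x(u) = (4 + u)*u = u*(4 + u))
x(R(3))² = ((-8*3/(8 + 3))*(4 - 8*3/(8 + 3)))² = ((-8*3/11)*(4 - 8*3/11))² = ((-8*3*1/11)*(4 - 8*3*1/11))² = (-24*(4 - 24/11)/11)² = (-24/11*20/11)² = (-480/121)² = 230400/14641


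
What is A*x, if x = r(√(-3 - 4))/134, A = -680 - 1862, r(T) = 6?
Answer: -7626/67 ≈ -113.82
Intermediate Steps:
A = -2542
x = 3/67 (x = 6/134 = 6*(1/134) = 3/67 ≈ 0.044776)
A*x = -2542*3/67 = -7626/67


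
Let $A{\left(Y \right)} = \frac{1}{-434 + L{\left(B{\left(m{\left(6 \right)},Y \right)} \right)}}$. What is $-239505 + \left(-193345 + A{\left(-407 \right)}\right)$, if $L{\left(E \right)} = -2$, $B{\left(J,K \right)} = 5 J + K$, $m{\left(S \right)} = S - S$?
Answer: $- \frac{188722601}{436} \approx -4.3285 \cdot 10^{5}$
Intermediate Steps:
$m{\left(S \right)} = 0$
$B{\left(J,K \right)} = K + 5 J$
$A{\left(Y \right)} = - \frac{1}{436}$ ($A{\left(Y \right)} = \frac{1}{-434 - 2} = \frac{1}{-436} = - \frac{1}{436}$)
$-239505 + \left(-193345 + A{\left(-407 \right)}\right) = -239505 - \frac{84298421}{436} = - \frac{188722601}{436}$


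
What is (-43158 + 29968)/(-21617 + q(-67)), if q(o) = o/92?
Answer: 1213480/1988831 ≈ 0.61015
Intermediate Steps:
q(o) = o/92 (q(o) = o*(1/92) = o/92)
(-43158 + 29968)/(-21617 + q(-67)) = (-43158 + 29968)/(-21617 + (1/92)*(-67)) = -13190/(-21617 - 67/92) = -13190/(-1988831/92) = -13190*(-92/1988831) = 1213480/1988831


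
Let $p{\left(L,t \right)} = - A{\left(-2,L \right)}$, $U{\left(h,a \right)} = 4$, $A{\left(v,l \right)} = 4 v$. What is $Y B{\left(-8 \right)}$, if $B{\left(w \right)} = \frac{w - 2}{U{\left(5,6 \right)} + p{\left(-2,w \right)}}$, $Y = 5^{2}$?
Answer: $- \frac{125}{6} \approx -20.833$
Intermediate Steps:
$Y = 25$
$p{\left(L,t \right)} = 8$ ($p{\left(L,t \right)} = - 4 \left(-2\right) = \left(-1\right) \left(-8\right) = 8$)
$B{\left(w \right)} = - \frac{1}{6} + \frac{w}{12}$ ($B{\left(w \right)} = \frac{w - 2}{4 + 8} = \frac{-2 + w}{12} = \left(-2 + w\right) \frac{1}{12} = - \frac{1}{6} + \frac{w}{12}$)
$Y B{\left(-8 \right)} = 25 \left(- \frac{1}{6} + \frac{1}{12} \left(-8\right)\right) = 25 \left(- \frac{1}{6} - \frac{2}{3}\right) = 25 \left(- \frac{5}{6}\right) = - \frac{125}{6}$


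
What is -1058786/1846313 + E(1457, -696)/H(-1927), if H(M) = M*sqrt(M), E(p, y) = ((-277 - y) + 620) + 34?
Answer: -1058786/1846313 + 1073*I*sqrt(1927)/3713329 ≈ -0.57346 + 0.012685*I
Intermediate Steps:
E(p, y) = 377 - y (E(p, y) = (343 - y) + 34 = 377 - y)
H(M) = M**(3/2)
-1058786/1846313 + E(1457, -696)/H(-1927) = -1058786/1846313 + (377 - 1*(-696))/((-1927)**(3/2)) = -1058786*1/1846313 + (377 + 696)/((-1927*I*sqrt(1927))) = -1058786/1846313 + 1073*(I*sqrt(1927)/3713329) = -1058786/1846313 + 1073*I*sqrt(1927)/3713329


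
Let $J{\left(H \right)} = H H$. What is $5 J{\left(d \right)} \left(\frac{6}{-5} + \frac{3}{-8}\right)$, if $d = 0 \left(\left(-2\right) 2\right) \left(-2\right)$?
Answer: $0$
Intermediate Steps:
$d = 0$ ($d = 0 \left(-4\right) \left(-2\right) = 0 \left(-2\right) = 0$)
$J{\left(H \right)} = H^{2}$
$5 J{\left(d \right)} \left(\frac{6}{-5} + \frac{3}{-8}\right) = 5 \cdot 0^{2} \left(\frac{6}{-5} + \frac{3}{-8}\right) = 5 \cdot 0 \left(6 \left(- \frac{1}{5}\right) + 3 \left(- \frac{1}{8}\right)\right) = 0 \left(- \frac{6}{5} - \frac{3}{8}\right) = 0 \left(- \frac{63}{40}\right) = 0$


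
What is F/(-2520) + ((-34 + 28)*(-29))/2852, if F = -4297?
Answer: 3173381/1796760 ≈ 1.7662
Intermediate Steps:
F/(-2520) + ((-34 + 28)*(-29))/2852 = -4297/(-2520) + ((-34 + 28)*(-29))/2852 = -4297*(-1/2520) - 6*(-29)*(1/2852) = 4297/2520 + 174*(1/2852) = 4297/2520 + 87/1426 = 3173381/1796760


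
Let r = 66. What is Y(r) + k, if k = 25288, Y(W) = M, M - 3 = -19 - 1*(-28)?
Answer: 25300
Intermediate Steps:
M = 12 (M = 3 + (-19 - 1*(-28)) = 3 + (-19 + 28) = 3 + 9 = 12)
Y(W) = 12
Y(r) + k = 12 + 25288 = 25300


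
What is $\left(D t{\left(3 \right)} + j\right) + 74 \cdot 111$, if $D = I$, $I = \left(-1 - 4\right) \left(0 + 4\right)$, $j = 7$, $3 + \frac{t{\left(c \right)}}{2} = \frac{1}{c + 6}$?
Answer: $\frac{75029}{9} \approx 8336.6$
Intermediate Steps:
$t{\left(c \right)} = -6 + \frac{2}{6 + c}$ ($t{\left(c \right)} = -6 + \frac{2}{c + 6} = -6 + \frac{2}{6 + c}$)
$I = -20$ ($I = \left(-5\right) 4 = -20$)
$D = -20$
$\left(D t{\left(3 \right)} + j\right) + 74 \cdot 111 = \left(- 20 \frac{2 \left(-17 - 9\right)}{6 + 3} + 7\right) + 74 \cdot 111 = \left(- 20 \frac{2 \left(-17 - 9\right)}{9} + 7\right) + 8214 = \left(- 20 \cdot 2 \cdot \frac{1}{9} \left(-26\right) + 7\right) + 8214 = \left(\left(-20\right) \left(- \frac{52}{9}\right) + 7\right) + 8214 = \left(\frac{1040}{9} + 7\right) + 8214 = \frac{1103}{9} + 8214 = \frac{75029}{9}$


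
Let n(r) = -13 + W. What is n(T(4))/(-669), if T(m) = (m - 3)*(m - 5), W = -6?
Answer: 19/669 ≈ 0.028401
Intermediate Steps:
T(m) = (-5 + m)*(-3 + m) (T(m) = (-3 + m)*(-5 + m) = (-5 + m)*(-3 + m))
n(r) = -19 (n(r) = -13 - 6 = -19)
n(T(4))/(-669) = -19/(-669) = -19*(-1/669) = 19/669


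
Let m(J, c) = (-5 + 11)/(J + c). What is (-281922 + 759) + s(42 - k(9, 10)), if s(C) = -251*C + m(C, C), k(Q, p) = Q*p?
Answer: -4305841/16 ≈ -2.6912e+5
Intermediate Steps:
m(J, c) = 6/(J + c)
s(C) = -251*C + 3/C (s(C) = -251*C + 6/(C + C) = -251*C + 6/((2*C)) = -251*C + 6*(1/(2*C)) = -251*C + 3/C)
(-281922 + 759) + s(42 - k(9, 10)) = (-281922 + 759) + (-251*(42 - 9*10) + 3/(42 - 9*10)) = -281163 + (-251*(42 - 1*90) + 3/(42 - 1*90)) = -281163 + (-251*(42 - 90) + 3/(42 - 90)) = -281163 + (-251*(-48) + 3/(-48)) = -281163 + (12048 + 3*(-1/48)) = -281163 + (12048 - 1/16) = -281163 + 192767/16 = -4305841/16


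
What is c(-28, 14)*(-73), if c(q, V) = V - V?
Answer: 0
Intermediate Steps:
c(q, V) = 0
c(-28, 14)*(-73) = 0*(-73) = 0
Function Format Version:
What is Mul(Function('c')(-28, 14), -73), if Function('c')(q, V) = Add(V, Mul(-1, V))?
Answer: 0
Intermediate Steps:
Function('c')(q, V) = 0
Mul(Function('c')(-28, 14), -73) = Mul(0, -73) = 0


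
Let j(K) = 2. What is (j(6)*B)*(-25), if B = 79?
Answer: -3950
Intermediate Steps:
(j(6)*B)*(-25) = (2*79)*(-25) = 158*(-25) = -3950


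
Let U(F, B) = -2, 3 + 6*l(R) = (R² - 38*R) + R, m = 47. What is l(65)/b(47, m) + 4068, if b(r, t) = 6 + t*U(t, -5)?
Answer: 2146087/528 ≈ 4064.6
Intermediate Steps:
l(R) = -½ - 37*R/6 + R²/6 (l(R) = -½ + ((R² - 38*R) + R)/6 = -½ + (R² - 37*R)/6 = -½ + (-37*R/6 + R²/6) = -½ - 37*R/6 + R²/6)
b(r, t) = 6 - 2*t (b(r, t) = 6 + t*(-2) = 6 - 2*t)
l(65)/b(47, m) + 4068 = (-½ - 37/6*65 + (⅙)*65²)/(6 - 2*47) + 4068 = (-½ - 2405/6 + (⅙)*4225)/(6 - 94) + 4068 = (-½ - 2405/6 + 4225/6)/(-88) + 4068 = (1817/6)*(-1/88) + 4068 = -1817/528 + 4068 = 2146087/528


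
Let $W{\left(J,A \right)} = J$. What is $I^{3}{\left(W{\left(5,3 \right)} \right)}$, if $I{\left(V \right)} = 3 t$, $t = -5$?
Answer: $-3375$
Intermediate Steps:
$I{\left(V \right)} = -15$ ($I{\left(V \right)} = 3 \left(-5\right) = -15$)
$I^{3}{\left(W{\left(5,3 \right)} \right)} = \left(-15\right)^{3} = -3375$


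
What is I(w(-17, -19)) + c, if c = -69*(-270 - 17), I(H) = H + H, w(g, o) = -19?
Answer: 19765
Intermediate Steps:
I(H) = 2*H
c = 19803 (c = -69*(-287) = 19803)
I(w(-17, -19)) + c = 2*(-19) + 19803 = -38 + 19803 = 19765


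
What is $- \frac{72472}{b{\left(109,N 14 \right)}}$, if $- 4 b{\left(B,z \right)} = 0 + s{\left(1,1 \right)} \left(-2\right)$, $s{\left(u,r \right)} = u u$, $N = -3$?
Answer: $-144944$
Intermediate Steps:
$s{\left(u,r \right)} = u^{2}$
$b{\left(B,z \right)} = \frac{1}{2}$ ($b{\left(B,z \right)} = - \frac{0 + 1^{2} \left(-2\right)}{4} = - \frac{0 + 1 \left(-2\right)}{4} = - \frac{0 - 2}{4} = \left(- \frac{1}{4}\right) \left(-2\right) = \frac{1}{2}$)
$- \frac{72472}{b{\left(109,N 14 \right)}} = - 72472 \frac{1}{\frac{1}{2}} = \left(-72472\right) 2 = -144944$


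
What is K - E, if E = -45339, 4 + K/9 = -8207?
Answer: -28560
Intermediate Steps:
K = -73899 (K = -36 + 9*(-8207) = -36 - 73863 = -73899)
K - E = -73899 - 1*(-45339) = -73899 + 45339 = -28560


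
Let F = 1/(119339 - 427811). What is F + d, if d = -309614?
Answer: -95507249809/308472 ≈ -3.0961e+5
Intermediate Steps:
F = -1/308472 (F = 1/(-308472) = -1/308472 ≈ -3.2418e-6)
F + d = -1/308472 - 309614 = -95507249809/308472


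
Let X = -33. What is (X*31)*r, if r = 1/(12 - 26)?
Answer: 1023/14 ≈ 73.071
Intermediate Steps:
r = -1/14 (r = 1/(-14) = -1/14 ≈ -0.071429)
(X*31)*r = -33*31*(-1/14) = -1023*(-1/14) = 1023/14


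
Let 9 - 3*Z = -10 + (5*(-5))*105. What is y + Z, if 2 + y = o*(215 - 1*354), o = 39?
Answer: -13625/3 ≈ -4541.7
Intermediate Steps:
Z = 2644/3 (Z = 3 - (-10 + (5*(-5))*105)/3 = 3 - (-10 - 25*105)/3 = 3 - (-10 - 2625)/3 = 3 - ⅓*(-2635) = 3 + 2635/3 = 2644/3 ≈ 881.33)
y = -5423 (y = -2 + 39*(215 - 1*354) = -2 + 39*(215 - 354) = -2 + 39*(-139) = -2 - 5421 = -5423)
y + Z = -5423 + 2644/3 = -13625/3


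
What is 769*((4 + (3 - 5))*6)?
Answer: 9228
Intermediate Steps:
769*((4 + (3 - 5))*6) = 769*((4 - 2)*6) = 769*(2*6) = 769*12 = 9228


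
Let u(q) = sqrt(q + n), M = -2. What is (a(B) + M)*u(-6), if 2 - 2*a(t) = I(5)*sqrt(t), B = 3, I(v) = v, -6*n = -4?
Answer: I*(-10 - 4*sqrt(3)/3) ≈ -12.309*I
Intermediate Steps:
n = 2/3 (n = -1/6*(-4) = 2/3 ≈ 0.66667)
a(t) = 1 - 5*sqrt(t)/2
u(q) = sqrt(2/3 + q) (u(q) = sqrt(q + 2/3) = sqrt(2/3 + q))
(a(B) + M)*u(-6) = ((1 - 5*sqrt(3)/2) - 2)*(sqrt(6 + 9*(-6))/3) = (-1 - 5*sqrt(3)/2)*(sqrt(6 - 54)/3) = (-1 - 5*sqrt(3)/2)*(sqrt(-48)/3) = (-1 - 5*sqrt(3)/2)*((4*I*sqrt(3))/3) = (-1 - 5*sqrt(3)/2)*(4*I*sqrt(3)/3) = 4*I*sqrt(3)*(-1 - 5*sqrt(3)/2)/3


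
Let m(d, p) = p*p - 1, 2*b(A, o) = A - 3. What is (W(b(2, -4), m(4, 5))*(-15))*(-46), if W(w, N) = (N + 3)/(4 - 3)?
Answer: 18630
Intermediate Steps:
b(A, o) = -3/2 + A/2 (b(A, o) = (A - 3)/2 = (-3 + A)/2 = -3/2 + A/2)
m(d, p) = -1 + p² (m(d, p) = p² - 1 = -1 + p²)
W(w, N) = 3 + N (W(w, N) = (3 + N)/1 = (3 + N)*1 = 3 + N)
(W(b(2, -4), m(4, 5))*(-15))*(-46) = ((3 + (-1 + 5²))*(-15))*(-46) = ((3 + (-1 + 25))*(-15))*(-46) = ((3 + 24)*(-15))*(-46) = (27*(-15))*(-46) = -405*(-46) = 18630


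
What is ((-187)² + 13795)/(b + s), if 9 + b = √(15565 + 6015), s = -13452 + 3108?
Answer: -504853692/107163029 - 97528*√5395/107163029 ≈ -4.7779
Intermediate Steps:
s = -10344
b = -9 + 2*√5395 (b = -9 + √(15565 + 6015) = -9 + √21580 = -9 + 2*√5395 ≈ 137.90)
((-187)² + 13795)/(b + s) = ((-187)² + 13795)/((-9 + 2*√5395) - 10344) = (34969 + 13795)/(-10353 + 2*√5395) = 48764/(-10353 + 2*√5395)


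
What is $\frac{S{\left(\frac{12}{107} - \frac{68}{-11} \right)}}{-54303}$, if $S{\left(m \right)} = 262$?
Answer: $- \frac{262}{54303} \approx -0.0048248$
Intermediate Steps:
$\frac{S{\left(\frac{12}{107} - \frac{68}{-11} \right)}}{-54303} = \frac{262}{-54303} = 262 \left(- \frac{1}{54303}\right) = - \frac{262}{54303}$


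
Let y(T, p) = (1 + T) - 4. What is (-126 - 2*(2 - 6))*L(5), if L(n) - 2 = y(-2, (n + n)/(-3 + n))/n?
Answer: -118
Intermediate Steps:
y(T, p) = -3 + T
L(n) = 2 - 5/n (L(n) = 2 + (-3 - 2)/n = 2 - 5/n)
(-126 - 2*(2 - 6))*L(5) = (-126 - 2*(2 - 6))*(2 - 5/5) = (-126 - 2*(-4))*(2 - 5*⅕) = (-126 + 8)*(2 - 1) = -118*1 = -118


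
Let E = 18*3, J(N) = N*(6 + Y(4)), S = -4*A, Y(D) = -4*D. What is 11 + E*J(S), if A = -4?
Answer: -8629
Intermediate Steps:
S = 16 (S = -4*(-4) = 16)
J(N) = -10*N (J(N) = N*(6 - 4*4) = N*(6 - 16) = N*(-10) = -10*N)
E = 54
11 + E*J(S) = 11 + 54*(-10*16) = 11 + 54*(-160) = 11 - 8640 = -8629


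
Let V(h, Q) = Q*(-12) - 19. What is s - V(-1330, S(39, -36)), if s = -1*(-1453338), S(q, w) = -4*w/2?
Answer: 1454221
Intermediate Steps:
S(q, w) = -2*w (S(q, w) = -4*w/2 = -2*w)
V(h, Q) = -19 - 12*Q (V(h, Q) = -12*Q - 19 = -19 - 12*Q)
s = 1453338
s - V(-1330, S(39, -36)) = 1453338 - (-19 - (-24)*(-36)) = 1453338 - (-19 - 12*72) = 1453338 - (-19 - 864) = 1453338 - 1*(-883) = 1453338 + 883 = 1454221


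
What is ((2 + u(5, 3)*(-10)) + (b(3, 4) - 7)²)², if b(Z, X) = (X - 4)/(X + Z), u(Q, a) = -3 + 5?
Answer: 961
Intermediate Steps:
u(Q, a) = 2
b(Z, X) = (-4 + X)/(X + Z)
((2 + u(5, 3)*(-10)) + (b(3, 4) - 7)²)² = ((2 + 2*(-10)) + ((-4 + 4)/(4 + 3) - 7)²)² = ((2 - 20) + (0/7 - 7)²)² = (-18 + ((⅐)*0 - 7)²)² = (-18 + (0 - 7)²)² = (-18 + (-7)²)² = (-18 + 49)² = 31² = 961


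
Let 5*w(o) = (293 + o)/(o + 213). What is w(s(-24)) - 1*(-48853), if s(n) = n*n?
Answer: 192725954/3945 ≈ 48853.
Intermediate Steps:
s(n) = n²
w(o) = (293 + o)/(5*(213 + o)) (w(o) = ((293 + o)/(o + 213))/5 = ((293 + o)/(213 + o))/5 = (293 + o)/(5*(213 + o)))
w(s(-24)) - 1*(-48853) = (293 + (-24)²)/(5*(213 + (-24)²)) - 1*(-48853) = (293 + 576)/(5*(213 + 576)) + 48853 = (⅕)*869/789 + 48853 = (⅕)*(1/789)*869 + 48853 = 869/3945 + 48853 = 192725954/3945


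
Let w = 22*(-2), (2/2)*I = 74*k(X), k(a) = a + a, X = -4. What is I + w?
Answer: -636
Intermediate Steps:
k(a) = 2*a
I = -592 (I = 74*(2*(-4)) = 74*(-8) = -592)
w = -44
I + w = -592 - 44 = -636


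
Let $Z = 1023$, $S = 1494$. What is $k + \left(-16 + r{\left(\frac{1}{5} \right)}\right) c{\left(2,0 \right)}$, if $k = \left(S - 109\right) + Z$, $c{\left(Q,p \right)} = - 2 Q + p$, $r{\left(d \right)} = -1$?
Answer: $2476$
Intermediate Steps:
$c{\left(Q,p \right)} = p - 2 Q$
$k = 2408$ ($k = \left(1494 - 109\right) + 1023 = 1385 + 1023 = 2408$)
$k + \left(-16 + r{\left(\frac{1}{5} \right)}\right) c{\left(2,0 \right)} = 2408 + \left(-16 - 1\right) \left(0 - 4\right) = 2408 - 17 \left(0 - 4\right) = 2408 - -68 = 2408 + 68 = 2476$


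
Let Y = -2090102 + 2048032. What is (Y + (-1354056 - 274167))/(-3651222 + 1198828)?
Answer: 1670293/2452394 ≈ 0.68109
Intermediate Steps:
Y = -42070
(Y + (-1354056 - 274167))/(-3651222 + 1198828) = (-42070 + (-1354056 - 274167))/(-3651222 + 1198828) = (-42070 - 1628223)/(-2452394) = -1670293*(-1/2452394) = 1670293/2452394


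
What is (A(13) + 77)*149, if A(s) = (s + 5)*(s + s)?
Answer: 81205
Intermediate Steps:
A(s) = 2*s*(5 + s) (A(s) = (5 + s)*(2*s) = 2*s*(5 + s))
(A(13) + 77)*149 = (2*13*(5 + 13) + 77)*149 = (2*13*18 + 77)*149 = (468 + 77)*149 = 545*149 = 81205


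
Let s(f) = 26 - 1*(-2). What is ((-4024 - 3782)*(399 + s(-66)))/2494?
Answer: -1666581/1247 ≈ -1336.5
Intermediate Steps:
s(f) = 28 (s(f) = 26 + 2 = 28)
((-4024 - 3782)*(399 + s(-66)))/2494 = ((-4024 - 3782)*(399 + 28))/2494 = -7806*427*(1/2494) = -3333162*1/2494 = -1666581/1247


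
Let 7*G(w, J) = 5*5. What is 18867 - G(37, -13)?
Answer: 132044/7 ≈ 18863.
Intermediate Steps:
G(w, J) = 25/7 (G(w, J) = (5*5)/7 = (⅐)*25 = 25/7)
18867 - G(37, -13) = 18867 - 1*25/7 = 18867 - 25/7 = 132044/7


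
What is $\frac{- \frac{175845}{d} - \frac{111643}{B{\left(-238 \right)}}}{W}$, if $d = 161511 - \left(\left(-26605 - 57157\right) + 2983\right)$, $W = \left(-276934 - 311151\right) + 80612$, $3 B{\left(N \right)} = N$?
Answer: $- \frac{579343545}{209024576389} \approx -0.0027717$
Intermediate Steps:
$B{\left(N \right)} = \frac{N}{3}$
$W = -507473$ ($W = -588085 + 80612 = -507473$)
$d = 242290$ ($d = 161511 - \left(-83762 + 2983\right) = 161511 - -80779 = 161511 + 80779 = 242290$)
$\frac{- \frac{175845}{d} - \frac{111643}{B{\left(-238 \right)}}}{W} = \frac{- \frac{175845}{242290} - \frac{111643}{\frac{1}{3} \left(-238\right)}}{-507473} = \left(\left(-175845\right) \frac{1}{242290} - \frac{111643}{- \frac{238}{3}}\right) \left(- \frac{1}{507473}\right) = \left(- \frac{35169}{48458} - - \frac{47847}{34}\right) \left(- \frac{1}{507473}\right) = \left(- \frac{35169}{48458} + \frac{47847}{34}\right) \left(- \frac{1}{507473}\right) = \frac{579343545}{411893} \left(- \frac{1}{507473}\right) = - \frac{579343545}{209024576389}$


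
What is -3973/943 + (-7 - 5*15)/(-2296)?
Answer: -110301/26404 ≈ -4.1774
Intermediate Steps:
-3973/943 + (-7 - 5*15)/(-2296) = -3973*1/943 + (-7 - 75)*(-1/2296) = -3973/943 - 82*(-1/2296) = -3973/943 + 1/28 = -110301/26404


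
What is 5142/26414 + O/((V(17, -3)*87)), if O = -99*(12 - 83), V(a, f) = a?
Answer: 32211504/6511051 ≈ 4.9472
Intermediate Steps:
O = 7029 (O = -99*(-71) = 7029)
5142/26414 + O/((V(17, -3)*87)) = 5142/26414 + 7029/((17*87)) = 5142*(1/26414) + 7029/1479 = 2571/13207 + 7029*(1/1479) = 2571/13207 + 2343/493 = 32211504/6511051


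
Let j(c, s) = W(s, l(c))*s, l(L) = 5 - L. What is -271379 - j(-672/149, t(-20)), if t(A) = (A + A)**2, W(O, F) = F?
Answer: -42702671/149 ≈ -2.8660e+5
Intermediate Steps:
t(A) = 4*A**2 (t(A) = (2*A)**2 = 4*A**2)
j(c, s) = s*(5 - c) (j(c, s) = (5 - c)*s = s*(5 - c))
-271379 - j(-672/149, t(-20)) = -271379 - 4*(-20)**2*(5 - (-672)/149) = -271379 - 4*400*(5 - (-672)/149) = -271379 - 1600*(5 - 1*(-672/149)) = -271379 - 1600*(5 + 672/149) = -271379 - 1600*1417/149 = -271379 - 1*2267200/149 = -271379 - 2267200/149 = -42702671/149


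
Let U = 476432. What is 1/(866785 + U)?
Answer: 1/1343217 ≈ 7.4448e-7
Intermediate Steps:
1/(866785 + U) = 1/(866785 + 476432) = 1/1343217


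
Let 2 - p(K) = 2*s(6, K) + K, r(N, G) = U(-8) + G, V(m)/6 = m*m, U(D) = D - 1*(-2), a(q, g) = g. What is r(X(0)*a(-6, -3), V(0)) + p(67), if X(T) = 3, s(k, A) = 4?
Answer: -79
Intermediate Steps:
U(D) = 2 + D (U(D) = D + 2 = 2 + D)
V(m) = 6*m² (V(m) = 6*(m*m) = 6*m²)
r(N, G) = -6 + G (r(N, G) = (2 - 8) + G = -6 + G)
p(K) = -6 - K (p(K) = 2 - (2*4 + K) = 2 - (8 + K) = 2 + (-8 - K) = -6 - K)
r(X(0)*a(-6, -3), V(0)) + p(67) = (-6 + 6*0²) + (-6 - 1*67) = (-6 + 6*0) + (-6 - 67) = (-6 + 0) - 73 = -6 - 73 = -79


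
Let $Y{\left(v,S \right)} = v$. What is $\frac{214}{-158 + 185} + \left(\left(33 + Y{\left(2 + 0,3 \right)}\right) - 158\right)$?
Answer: $- \frac{3107}{27} \approx -115.07$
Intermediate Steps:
$\frac{214}{-158 + 185} + \left(\left(33 + Y{\left(2 + 0,3 \right)}\right) - 158\right) = \frac{214}{-158 + 185} + \left(\left(33 + \left(2 + 0\right)\right) - 158\right) = \frac{214}{27} + \left(\left(33 + 2\right) - 158\right) = 214 \cdot \frac{1}{27} + \left(35 - 158\right) = \frac{214}{27} - 123 = - \frac{3107}{27}$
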